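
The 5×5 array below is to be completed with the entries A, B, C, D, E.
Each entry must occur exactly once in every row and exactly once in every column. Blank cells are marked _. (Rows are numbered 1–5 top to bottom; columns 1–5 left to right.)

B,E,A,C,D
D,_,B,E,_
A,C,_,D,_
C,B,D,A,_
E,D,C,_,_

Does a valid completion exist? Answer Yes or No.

Yes

No row or column among the givens repeats a symbol, and propagating forced cells runs into no contradiction.
One valid completion exists (for instance, B E A C D / D A B E C / A C E D B / C B D A E / E D C B A).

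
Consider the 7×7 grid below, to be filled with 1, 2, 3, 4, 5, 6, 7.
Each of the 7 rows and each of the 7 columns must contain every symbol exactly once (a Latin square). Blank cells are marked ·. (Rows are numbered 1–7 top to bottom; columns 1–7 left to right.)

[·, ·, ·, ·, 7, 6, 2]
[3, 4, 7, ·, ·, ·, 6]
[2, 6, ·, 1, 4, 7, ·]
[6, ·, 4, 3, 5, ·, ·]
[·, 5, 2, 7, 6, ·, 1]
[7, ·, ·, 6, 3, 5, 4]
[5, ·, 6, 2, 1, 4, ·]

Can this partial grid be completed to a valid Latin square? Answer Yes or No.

No row or column among the givens repeats a symbol, and propagating forced cells runs into no contradiction.
One valid completion exists (for instance, 1 3 5 4 7 6 2 / 3 4 7 5 2 1 6 / 2 6 3 1 4 7 5 / 6 1 4 3 5 2 7 / 4 5 2 7 6 3 1 / 7 2 1 6 3 5 4 / 5 7 6 2 1 4 3).

Yes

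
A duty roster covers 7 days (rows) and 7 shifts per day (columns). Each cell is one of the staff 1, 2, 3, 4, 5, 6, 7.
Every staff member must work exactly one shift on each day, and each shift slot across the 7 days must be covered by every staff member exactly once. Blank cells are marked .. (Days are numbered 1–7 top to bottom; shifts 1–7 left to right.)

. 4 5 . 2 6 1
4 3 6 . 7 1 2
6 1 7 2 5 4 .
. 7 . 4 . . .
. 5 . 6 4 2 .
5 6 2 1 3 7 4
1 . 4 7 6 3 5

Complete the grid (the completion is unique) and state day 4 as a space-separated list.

Day 4, shift 5: day 4 has {4, 7} and shift 5 has {2, 3, 4, 5, 6, 7}, leaving only 1.
Day 4, shift 3: day 4 has {1, 4, 7} and shift 3 has {2, 4, 5, 6, 7}, leaving only 3.
Day 4, shift 1: day 4 has {1, 3, 4, 7} and shift 1 has {1, 4, 5, 6}, leaving only 2.
Day 4, shift 6: day 4 has {1, 2, 3, 4, 7} and shift 6 has {1, 2, 3, 4, 6, 7}, leaving only 5.
Day 4, shift 7: day 4 has {1, 2, 3, 4, 5, 7} and shift 7 has {1, 2, 4, 5}, leaving only 6.
So day 4 reads: 2 7 3 4 1 5 6.

2 7 3 4 1 5 6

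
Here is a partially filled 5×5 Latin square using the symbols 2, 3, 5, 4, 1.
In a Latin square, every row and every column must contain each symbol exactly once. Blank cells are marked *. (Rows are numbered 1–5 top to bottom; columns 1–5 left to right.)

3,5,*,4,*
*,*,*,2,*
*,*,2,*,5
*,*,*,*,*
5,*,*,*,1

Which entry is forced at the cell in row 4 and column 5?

Row 1, column 3: row 1 has {3, 5, 4} and column 3 has {2}, leaving only 1.
Row 1, column 5: row 1 has {3, 5, 4, 1} and column 5 has {5, 1}, leaving only 2.
Row 5, column 4: row 5 has {5, 1} and column 4 has {2, 4}, leaving only 3.
Row 3, column 4: row 3 has {2, 5} and column 4 has {2, 3, 4}, leaving only 1.
Row 3, column 1: row 3 has {2, 5, 1} and column 1 has {3, 5}, leaving only 4.
Row 2, column 1: row 2 has {2} and column 1 has {3, 5, 4}, leaving only 1.
Row 3, column 2: row 3 has {2, 5, 4, 1} and column 2 has {5}, leaving only 3.
Row 2, column 2: row 2 has {2, 1} and column 2 has {3, 5}, leaving only 4.
Row 2, column 5: row 2 has {2, 4, 1} and column 5 has {2, 5, 1}, leaving only 3.
Row 4 already has {} and column 5 already has {2, 3, 5, 1}, so row 4, column 5 must be 4.

4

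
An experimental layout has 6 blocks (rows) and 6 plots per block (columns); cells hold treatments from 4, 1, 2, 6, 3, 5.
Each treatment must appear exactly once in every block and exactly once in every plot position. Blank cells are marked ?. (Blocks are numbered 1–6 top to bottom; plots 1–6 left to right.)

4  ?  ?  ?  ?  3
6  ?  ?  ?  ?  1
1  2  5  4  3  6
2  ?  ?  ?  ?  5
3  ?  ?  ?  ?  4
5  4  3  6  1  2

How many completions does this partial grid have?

Block 1, plot 2: eliminating its block and plot leaves {1, 6, 5}.
Block 1, plot 3: eliminating its block and plot leaves {1, 2, 6}.
Block 1, plot 4: eliminating its block and plot leaves {1, 2, 5}.
Block 1, plot 5: eliminating its block and plot leaves {2, 6, 5}.
Block 2, plot 2: eliminating its block and plot leaves {3, 5}.
Block 2, plot 3: eliminating its block and plot leaves {4, 2}.
Block 2, plot 4: eliminating its block and plot leaves {2, 3, 5}.
Block 2, plot 5: eliminating its block and plot leaves {4, 2, 5}.
Block 4, plot 2: eliminating its block and plot leaves {1, 6, 3}.
Block 4, plot 3: eliminating its block and plot leaves {4, 1, 6}.
Block 4, plot 4: eliminating its block and plot leaves {1, 3}.
Block 4, plot 5: eliminating its block and plot leaves {4, 6}.
Block 5, plot 2: eliminating its block and plot leaves {1, 6, 5}.
Block 5, plot 3: eliminating its block and plot leaves {1, 2, 6}.
Block 5, plot 4: eliminating its block and plot leaves {1, 2, 5}.
Block 5, plot 5: eliminating its block and plot leaves {2, 6, 5}.
Enumerating the assignments across these blanks that avoid any block or plot repeat gives 20 completions.

20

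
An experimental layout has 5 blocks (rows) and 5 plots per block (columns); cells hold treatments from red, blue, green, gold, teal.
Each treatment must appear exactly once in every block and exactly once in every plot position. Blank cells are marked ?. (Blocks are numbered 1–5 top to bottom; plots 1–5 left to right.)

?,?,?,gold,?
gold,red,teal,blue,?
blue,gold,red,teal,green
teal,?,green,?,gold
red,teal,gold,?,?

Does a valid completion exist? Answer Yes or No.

No

Block 2, plot 5: block 2 together with plot 5 already contain {red, blue, green, gold, teal} — every symbol — so nothing can go there. The grid has no valid completion.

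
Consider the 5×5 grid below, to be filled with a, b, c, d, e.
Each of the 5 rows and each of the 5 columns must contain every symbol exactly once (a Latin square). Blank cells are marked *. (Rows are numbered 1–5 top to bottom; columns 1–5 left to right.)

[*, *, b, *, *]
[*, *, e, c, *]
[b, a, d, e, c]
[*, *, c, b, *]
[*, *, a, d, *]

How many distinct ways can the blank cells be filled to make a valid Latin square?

Row 1, column 1: eliminating its row and column leaves {a, c, d, e}.
Row 1, column 2: eliminating its row and column leaves {c, d, e}.
Row 1, column 4: eliminating its row and column leaves {a}.
Row 1, column 5: eliminating its row and column leaves {a, d, e}.
Row 2, column 1: eliminating its row and column leaves {a, d}.
Row 2, column 2: eliminating its row and column leaves {b, d}.
Row 2, column 5: eliminating its row and column leaves {a, b, d}.
Row 4, column 1: eliminating its row and column leaves {a, d, e}.
Row 4, column 2: eliminating its row and column leaves {d, e}.
Row 4, column 5: eliminating its row and column leaves {a, d, e}.
Row 5, column 1: eliminating its row and column leaves {c, e}.
Row 5, column 2: eliminating its row and column leaves {b, c, e}.
Row 5, column 5: eliminating its row and column leaves {b, e}.
Enumerating the assignments across these blanks that avoid any row or column repeat gives 6 completions.

6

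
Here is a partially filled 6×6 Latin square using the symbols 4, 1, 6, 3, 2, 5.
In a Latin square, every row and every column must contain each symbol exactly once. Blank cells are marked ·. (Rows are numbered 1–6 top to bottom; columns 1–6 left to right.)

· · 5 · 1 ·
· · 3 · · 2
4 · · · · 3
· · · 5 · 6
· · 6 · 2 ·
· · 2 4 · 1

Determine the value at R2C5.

4

Row 1, column 6: row 1 has {1, 5} and column 6 has {1, 6, 3, 2}, leaving only 4.
Row 3, column 3: row 3 has {4, 3} and column 3 has {6, 3, 2, 5}, leaving only 1.
Row 4, column 3: row 4 has {6, 5} and column 3 has {1, 6, 3, 2, 5}, leaving only 4.
Row 4, column 5: row 4 has {4, 6, 5} and column 5 has {1, 2}, leaving only 3.
Row 5, column 6: row 5 has {6, 2} and column 6 has {4, 1, 6, 3, 2}, leaving only 5.
Row 2, column 5 is narrowed to {4, 6, 5}.
If it were 6, then row 6, column 5 would be left with no valid symbol.
If it were 5, then row 6, column 5 would be left with no valid symbol.
So row 2, column 5 must be 4.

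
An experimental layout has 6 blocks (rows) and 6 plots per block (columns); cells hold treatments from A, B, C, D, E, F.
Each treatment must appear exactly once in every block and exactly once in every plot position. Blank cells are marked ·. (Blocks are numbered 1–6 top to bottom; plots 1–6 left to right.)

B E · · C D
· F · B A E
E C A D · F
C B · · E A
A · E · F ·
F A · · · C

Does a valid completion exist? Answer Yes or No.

Yes

No block or plot among the givens repeats a symbol, and propagating forced cells runs into no contradiction.
One valid completion exists (for instance, B E F A C D / D F C B A E / E C A D B F / C B D F E A / A D E C F B / F A B E D C).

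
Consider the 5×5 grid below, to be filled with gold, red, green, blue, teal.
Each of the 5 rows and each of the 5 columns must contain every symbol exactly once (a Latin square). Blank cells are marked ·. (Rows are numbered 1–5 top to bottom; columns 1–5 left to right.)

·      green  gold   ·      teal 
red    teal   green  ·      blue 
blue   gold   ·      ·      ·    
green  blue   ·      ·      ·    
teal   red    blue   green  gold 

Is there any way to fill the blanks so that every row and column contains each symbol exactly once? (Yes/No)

Row 1, column 1: row 1 together with column 1 already contain {gold, red, green, blue, teal} — every symbol — so nothing can go there. The grid has no valid completion.

No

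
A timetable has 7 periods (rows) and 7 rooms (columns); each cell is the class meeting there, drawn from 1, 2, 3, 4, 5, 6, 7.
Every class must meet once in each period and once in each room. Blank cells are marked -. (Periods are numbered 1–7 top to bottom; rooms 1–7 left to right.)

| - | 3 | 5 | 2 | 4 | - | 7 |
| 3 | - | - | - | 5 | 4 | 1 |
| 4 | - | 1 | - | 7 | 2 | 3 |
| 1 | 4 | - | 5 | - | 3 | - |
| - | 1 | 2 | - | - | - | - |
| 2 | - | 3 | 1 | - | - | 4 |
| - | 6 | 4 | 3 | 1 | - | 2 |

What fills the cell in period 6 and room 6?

Period 1, room 1: period 1 has {2, 3, 4, 5, 7} and room 1 has {1, 2, 3, 4}, leaving only 6.
Period 1, room 6: period 1 has {2, 3, 4, 5, 6, 7} and room 6 has {2, 3, 4}, leaving only 1.
Period 3, room 2: period 3 has {1, 2, 3, 4, 7} and room 2 has {1, 3, 4, 6}, leaving only 5.
Period 3, room 4: period 3 has {1, 2, 3, 4, 5, 7} and room 4 has {1, 2, 3, 5}, leaving only 6.
Period 2, room 4: period 2 has {1, 3, 4, 5} and room 4 has {1, 2, 3, 5, 6}, leaving only 7.
Period 2, room 2: period 2 has {1, 3, 4, 5, 7} and room 2 has {1, 3, 4, 5, 6}, leaving only 2.
Period 2, room 3: period 2 has {1, 2, 3, 4, 5, 7} and room 3 has {1, 2, 3, 4, 5}, leaving only 6.
Period 4, room 3: period 4 has {1, 3, 4, 5} and room 3 has {1, 2, 3, 4, 5, 6}, leaving only 7.
Period 4, room 7: period 4 has {1, 3, 4, 5, 7} and room 7 has {1, 2, 3, 4, 7}, leaving only 6.
Period 4, room 5: period 4 has {1, 3, 4, 5, 6, 7} and room 5 has {1, 4, 5, 7}, leaving only 2.
Period 5, room 4: period 5 has {1, 2} and room 4 has {1, 2, 3, 5, 6, 7}, leaving only 4.
Period 5, room 7: period 5 has {1, 2, 4} and room 7 has {1, 2, 3, 4, 6, 7}, leaving only 5.
Period 5, room 1: period 5 has {1, 2, 4, 5} and room 1 has {1, 2, 3, 4, 6}, leaving only 7.
Period 5, room 6: period 5 has {1, 2, 4, 5, 7} and room 6 has {1, 2, 3, 4}, leaving only 6.
Period 5, room 5: period 5 has {1, 2, 4, 5, 6, 7} and room 5 has {1, 2, 4, 5, 7}, leaving only 3.
Period 6, room 2: period 6 has {1, 2, 3, 4} and room 2 has {1, 2, 3, 4, 5, 6}, leaving only 7.
Period 6 already has {1, 2, 3, 4, 7} and room 6 already has {1, 2, 3, 4, 6}, so period 6, room 6 must be 5.

5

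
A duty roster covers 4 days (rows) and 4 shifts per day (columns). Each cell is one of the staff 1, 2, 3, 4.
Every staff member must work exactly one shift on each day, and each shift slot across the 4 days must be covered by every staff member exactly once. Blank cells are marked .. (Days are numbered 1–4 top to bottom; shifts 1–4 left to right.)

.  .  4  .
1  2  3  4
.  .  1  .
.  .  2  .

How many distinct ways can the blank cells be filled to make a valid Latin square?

Day 1, shift 1: eliminating its day and shift leaves {2, 3}.
Day 1, shift 2: eliminating its day and shift leaves {1, 3}.
Day 1, shift 4: eliminating its day and shift leaves {1, 2, 3}.
Day 3, shift 1: eliminating its day and shift leaves {2, 3, 4}.
Day 3, shift 2: eliminating its day and shift leaves {3, 4}.
Day 3, shift 4: eliminating its day and shift leaves {2, 3}.
Day 4, shift 1: eliminating its day and shift leaves {3, 4}.
Day 4, shift 2: eliminating its day and shift leaves {1, 3, 4}.
Day 4, shift 4: eliminating its day and shift leaves {1, 3}.
Enumerating the assignments across these blanks that avoid any day or shift repeat gives 4 completions.

4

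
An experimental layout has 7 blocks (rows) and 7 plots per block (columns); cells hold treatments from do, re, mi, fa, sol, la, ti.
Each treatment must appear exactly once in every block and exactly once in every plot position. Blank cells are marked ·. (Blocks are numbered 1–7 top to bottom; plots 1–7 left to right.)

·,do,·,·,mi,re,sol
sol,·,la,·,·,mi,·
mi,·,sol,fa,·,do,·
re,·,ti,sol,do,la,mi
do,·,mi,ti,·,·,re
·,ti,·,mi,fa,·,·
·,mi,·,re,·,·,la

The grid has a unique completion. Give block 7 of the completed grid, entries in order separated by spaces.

fa mi do re sol ti la

Block 1, plot 3: block 1 has {do, re, mi, sol} and plot 3 has {mi, sol, la, ti}, leaving only fa.
Block 7, plot 3: block 7 has {re, mi, la} and plot 3 has {mi, fa, sol, la, ti}, leaving only do.
Block 1, plot 4: block 1 has {do, re, mi, fa, sol} and plot 4 has {re, mi, fa, sol, ti}, leaving only la.
Block 1, plot 1: block 1 has {do, re, mi, fa, sol, la} and plot 1 has {do, re, mi, sol}, leaving only ti.
Block 7, plot 1: block 7 has {do, re, mi, la} and plot 1 has {do, re, mi, sol, ti}, leaving only fa.
Block 2, plot 4: block 2 has {mi, sol, la} and plot 4 has {re, mi, fa, sol, la, ti}, leaving only do.
Block 3, plot 7: block 3 has {do, mi, fa, sol} and plot 7 has {re, mi, sol, la}, leaving only ti.
Block 2, plot 7: block 2 has {do, mi, sol, la} and plot 7 has {re, mi, sol, la, ti}, leaving only fa.
Block 2, plot 2: block 2 has {do, mi, fa, sol, la} and plot 2 has {do, mi, ti}, leaving only re.
Block 2, plot 5: block 2 has {do, re, mi, fa, sol, la} and plot 5 has {do, mi, fa}, leaving only ti.
Block 7, plot 5: block 7 has {do, re, mi, fa, la} and plot 5 has {do, mi, fa, ti}, leaving only sol.
Block 7, plot 6: block 7 has {do, re, mi, fa, sol, la} and plot 6 has {do, re, mi, la}, leaving only ti.
So block 7 reads: fa mi do re sol ti la.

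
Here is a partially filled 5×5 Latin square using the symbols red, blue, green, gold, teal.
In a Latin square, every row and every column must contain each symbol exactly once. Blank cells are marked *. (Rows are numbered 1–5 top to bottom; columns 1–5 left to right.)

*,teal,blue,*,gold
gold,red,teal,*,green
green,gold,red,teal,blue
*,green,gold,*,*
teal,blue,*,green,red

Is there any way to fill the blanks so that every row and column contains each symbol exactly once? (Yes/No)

No

Row 5, column 3: row 5 together with column 3 already contain {red, blue, green, gold, teal} — every symbol — so nothing can go there. The grid has no valid completion.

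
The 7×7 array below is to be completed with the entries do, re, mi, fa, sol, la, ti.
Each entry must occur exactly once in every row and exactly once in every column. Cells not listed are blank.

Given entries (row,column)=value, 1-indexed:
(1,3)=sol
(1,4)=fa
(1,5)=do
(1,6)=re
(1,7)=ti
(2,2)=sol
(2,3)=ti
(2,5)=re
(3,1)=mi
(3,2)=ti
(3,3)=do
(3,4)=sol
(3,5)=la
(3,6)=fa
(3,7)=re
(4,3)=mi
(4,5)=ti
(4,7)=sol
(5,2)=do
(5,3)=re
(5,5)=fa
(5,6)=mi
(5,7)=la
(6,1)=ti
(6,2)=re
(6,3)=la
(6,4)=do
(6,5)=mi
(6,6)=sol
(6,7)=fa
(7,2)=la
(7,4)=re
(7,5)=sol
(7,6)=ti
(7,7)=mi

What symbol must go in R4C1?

re

Row 1, column 1: row 1 has {do, re, fa, sol, ti} and column 1 has {mi, ti}, leaving only la.
Row 1, column 2: row 1 has {do, re, fa, sol, la, ti} and column 2 has {do, re, sol, la, ti}, leaving only mi.
Row 2, column 7: row 2 has {re, sol, ti} and column 7 has {re, mi, fa, sol, la, ti}, leaving only do.
Row 2, column 1: row 2 has {do, re, sol, ti} and column 1 has {mi, la, ti}, leaving only fa.
Row 2, column 6: row 2 has {do, re, fa, sol, ti} and column 6 has {re, mi, fa, sol, ti}, leaving only la.
Row 2, column 4: row 2 has {do, re, fa, sol, la, ti} and column 4 has {do, re, fa, sol}, leaving only mi.
Row 4, column 2: row 4 has {mi, sol, ti} and column 2 has {do, re, mi, sol, la, ti}, leaving only fa.
Row 4, column 4: row 4 has {mi, fa, sol, ti} and column 4 has {do, re, mi, fa, sol}, leaving only la.
Row 4, column 6: row 4 has {mi, fa, sol, la, ti} and column 6 has {re, mi, fa, sol, la, ti}, leaving only do.
Row 4 already has {do, mi, fa, sol, la, ti} and column 1 already has {mi, fa, la, ti}, so row 4, column 1 must be re.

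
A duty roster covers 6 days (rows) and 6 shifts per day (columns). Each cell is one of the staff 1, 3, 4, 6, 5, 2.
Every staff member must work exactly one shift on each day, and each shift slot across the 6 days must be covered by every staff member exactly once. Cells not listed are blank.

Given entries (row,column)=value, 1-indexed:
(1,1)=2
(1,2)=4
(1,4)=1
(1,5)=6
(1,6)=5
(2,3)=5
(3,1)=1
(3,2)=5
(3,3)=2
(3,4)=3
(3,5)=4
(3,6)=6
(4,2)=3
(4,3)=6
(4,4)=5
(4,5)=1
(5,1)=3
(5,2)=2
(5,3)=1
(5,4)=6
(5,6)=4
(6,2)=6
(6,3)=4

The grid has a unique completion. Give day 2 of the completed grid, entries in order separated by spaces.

Day 2, shift 2: day 2 has {5} and shift 2 has {3, 4, 6, 5, 2}, leaving only 1.
Day 1, shift 3: day 1 has {1, 4, 6, 5, 2} and shift 3 has {1, 4, 6, 5, 2}, leaving only 3.
Day 4, shift 1: day 4 has {1, 3, 6, 5} and shift 1 has {1, 3, 2}, leaving only 4.
Day 2, shift 1: day 2 has {1, 5} and shift 1 has {1, 3, 4, 2}, leaving only 6.
Day 4, shift 6: day 4 has {1, 3, 4, 6, 5} and shift 6 has {4, 6, 5}, leaving only 2.
Day 2, shift 6: day 2 has {1, 6, 5} and shift 6 has {4, 6, 5, 2}, leaving only 3.
Day 2, shift 5: day 2 has {1, 3, 6, 5} and shift 5 has {1, 4, 6}, leaving only 2.
Day 2, shift 4: day 2 has {1, 3, 6, 5, 2} and shift 4 has {1, 3, 6, 5}, leaving only 4.
So day 2 reads: 6 1 5 4 2 3.

6 1 5 4 2 3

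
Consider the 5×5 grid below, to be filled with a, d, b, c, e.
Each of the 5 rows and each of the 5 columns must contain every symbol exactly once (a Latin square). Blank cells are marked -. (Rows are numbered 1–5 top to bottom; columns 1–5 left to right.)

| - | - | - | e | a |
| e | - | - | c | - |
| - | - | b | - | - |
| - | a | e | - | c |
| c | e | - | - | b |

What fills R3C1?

Row 2, column 5: row 2 has {c, e} and column 5 has {a, b, c}, leaving only d.
Row 2, column 2: row 2 has {d, c, e} and column 2 has {a, e}, leaving only b.
Row 2, column 3: row 2 has {d, b, c, e} and column 3 has {b, e}, leaving only a.
Row 3, column 5: row 3 has {b} and column 5 has {a, d, b, c}, leaving only e.
Row 5, column 3: row 5 has {b, c, e} and column 3 has {a, b, e}, leaving only d.
Row 1, column 3: row 1 has {a, e} and column 3 has {a, d, b, e}, leaving only c.
Row 1, column 2: row 1 has {a, c, e} and column 2 has {a, b, e}, leaving only d.
Row 1, column 1: row 1 has {a, d, c, e} and column 1 has {c, e}, leaving only b.
Row 3, column 2: row 3 has {b, e} and column 2 has {a, d, b, e}, leaving only c.
Row 4, column 1: row 4 has {a, c, e} and column 1 has {b, c, e}, leaving only d.
Row 3 already has {b, c, e} and column 1 already has {d, b, c, e}, so row 3, column 1 must be a.

a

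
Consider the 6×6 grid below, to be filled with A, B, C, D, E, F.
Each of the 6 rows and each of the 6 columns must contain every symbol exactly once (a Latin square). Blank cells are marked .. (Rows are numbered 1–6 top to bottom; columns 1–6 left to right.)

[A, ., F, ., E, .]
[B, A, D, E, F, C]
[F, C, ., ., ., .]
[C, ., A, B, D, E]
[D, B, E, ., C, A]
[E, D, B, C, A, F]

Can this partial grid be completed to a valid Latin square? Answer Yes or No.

No

Row 1, column 2: row 1 together with column 2 already contain {A, B, C, D, E, F} — every symbol — so nothing can go there. The grid has no valid completion.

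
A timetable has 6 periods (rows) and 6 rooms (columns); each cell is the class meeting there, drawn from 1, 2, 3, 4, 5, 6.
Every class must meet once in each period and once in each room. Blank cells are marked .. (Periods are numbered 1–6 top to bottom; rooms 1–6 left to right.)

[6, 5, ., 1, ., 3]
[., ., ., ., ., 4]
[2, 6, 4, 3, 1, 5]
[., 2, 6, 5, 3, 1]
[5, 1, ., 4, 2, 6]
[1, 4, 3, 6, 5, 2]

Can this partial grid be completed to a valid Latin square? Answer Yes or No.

No

Period 5, room 3: period 5 together with room 3 already contain {1, 2, 3, 4, 5, 6} — every symbol — so nothing can go there. The grid has no valid completion.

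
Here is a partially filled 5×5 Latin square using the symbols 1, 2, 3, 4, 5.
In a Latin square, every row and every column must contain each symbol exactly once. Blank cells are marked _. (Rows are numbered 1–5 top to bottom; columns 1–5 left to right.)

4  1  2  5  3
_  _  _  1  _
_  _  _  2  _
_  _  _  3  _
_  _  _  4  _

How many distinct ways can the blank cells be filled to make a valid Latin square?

Row 2, column 1: eliminating its row and column leaves {2, 3, 5}.
Row 2, column 2: eliminating its row and column leaves {2, 3, 4, 5}.
Row 2, column 3: eliminating its row and column leaves {3, 4, 5}.
Row 2, column 5: eliminating its row and column leaves {2, 4, 5}.
Row 3, column 1: eliminating its row and column leaves {1, 3, 5}.
Row 3, column 2: eliminating its row and column leaves {3, 4, 5}.
Row 3, column 3: eliminating its row and column leaves {1, 3, 4, 5}.
Row 3, column 5: eliminating its row and column leaves {1, 4, 5}.
Row 4, column 1: eliminating its row and column leaves {1, 2, 5}.
Row 4, column 2: eliminating its row and column leaves {2, 4, 5}.
Row 4, column 3: eliminating its row and column leaves {1, 4, 5}.
Row 4, column 5: eliminating its row and column leaves {1, 2, 4, 5}.
Row 5, column 1: eliminating its row and column leaves {1, 2, 3, 5}.
Row 5, column 2: eliminating its row and column leaves {2, 3, 5}.
Row 5, column 3: eliminating its row and column leaves {1, 3, 5}.
Row 5, column 5: eliminating its row and column leaves {1, 2, 5}.
Enumerating the assignments across these blanks that avoid any row or column repeat gives 56 completions.

56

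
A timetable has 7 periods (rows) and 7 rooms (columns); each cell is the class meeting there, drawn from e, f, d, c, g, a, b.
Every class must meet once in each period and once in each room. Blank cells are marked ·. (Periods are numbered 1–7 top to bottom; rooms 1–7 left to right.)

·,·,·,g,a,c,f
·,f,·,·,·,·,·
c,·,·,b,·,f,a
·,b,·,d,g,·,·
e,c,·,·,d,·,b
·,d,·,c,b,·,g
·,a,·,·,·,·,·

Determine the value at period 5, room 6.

g

Period 1, room 2: period 1 has {f, c, g, a} and room 2 has {f, d, c, a, b}, leaving only e.
Period 3, room 2: period 3 has {f, c, a, b} and room 2 has {e, f, d, c, a, b}, leaving only g.
Period 3, room 5: period 3 has {f, c, g, a, b} and room 5 has {d, g, a, b}, leaving only e.
Period 2, room 5: period 2 has {f} and room 5 has {e, d, g, a, b}, leaving only c.
Period 3, room 3: period 3 has {e, f, c, g, a, b} and room 3 has {}, leaving only d.
Period 1, room 3: period 1 has {e, f, c, g, a} and room 3 has {d}, leaving only b.
Period 1, room 1: period 1 has {e, f, c, g, a, b} and room 1 has {e, c}, leaving only d.
Period 7, room 5: period 7 has {a} and room 5 has {e, d, c, g, a, b}, leaving only f.
Period 7, room 4: period 7 has {f, a} and room 4 has {d, c, g, b}, leaving only e.
Period 2, room 4: period 2 has {f, c} and room 4 has {e, d, c, g, b}, leaving only a.
Period 5, room 4: period 5 has {e, d, c, b} and room 4 has {e, d, c, g, a, b}, leaving only f.
Period 5, room 6 is narrowed to {g, a}.
If it were a, then period 6, room 6 would be left with no valid symbol.
So period 5, room 6 must be g.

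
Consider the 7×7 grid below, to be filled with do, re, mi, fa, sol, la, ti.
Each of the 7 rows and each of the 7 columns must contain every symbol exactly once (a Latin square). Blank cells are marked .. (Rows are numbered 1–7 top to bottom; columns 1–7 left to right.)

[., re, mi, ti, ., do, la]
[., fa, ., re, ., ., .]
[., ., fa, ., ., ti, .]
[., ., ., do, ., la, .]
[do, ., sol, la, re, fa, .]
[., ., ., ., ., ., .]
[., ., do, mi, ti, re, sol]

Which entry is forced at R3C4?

sol

Row 3 already has {fa, ti} and column 4 already has {do, re, mi, la, ti}, so row 3, column 4 must be sol.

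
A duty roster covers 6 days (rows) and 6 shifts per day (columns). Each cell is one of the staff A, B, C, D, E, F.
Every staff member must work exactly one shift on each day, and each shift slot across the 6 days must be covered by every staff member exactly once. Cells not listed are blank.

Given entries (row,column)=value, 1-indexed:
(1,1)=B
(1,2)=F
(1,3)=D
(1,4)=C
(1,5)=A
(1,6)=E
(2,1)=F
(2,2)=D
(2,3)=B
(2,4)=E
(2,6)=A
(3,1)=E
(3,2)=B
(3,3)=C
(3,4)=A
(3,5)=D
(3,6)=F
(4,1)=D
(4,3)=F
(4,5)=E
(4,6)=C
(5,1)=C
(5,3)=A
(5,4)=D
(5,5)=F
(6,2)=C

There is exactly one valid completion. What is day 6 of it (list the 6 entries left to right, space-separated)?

A C E F B D

Day 6, shift 1: day 6 has {C} and shift 1 has {B, C, D, E, F}, leaving only A.
Day 6, shift 3: day 6 has {A, C} and shift 3 has {A, B, C, D, F}, leaving only E.
Day 6, shift 5: day 6 has {A, C, E} and shift 5 has {A, D, E, F}, leaving only B.
Day 6, shift 4: day 6 has {A, B, C, E} and shift 4 has {A, C, D, E}, leaving only F.
Day 6, shift 6: day 6 has {A, B, C, E, F} and shift 6 has {A, C, E, F}, leaving only D.
So day 6 reads: A C E F B D.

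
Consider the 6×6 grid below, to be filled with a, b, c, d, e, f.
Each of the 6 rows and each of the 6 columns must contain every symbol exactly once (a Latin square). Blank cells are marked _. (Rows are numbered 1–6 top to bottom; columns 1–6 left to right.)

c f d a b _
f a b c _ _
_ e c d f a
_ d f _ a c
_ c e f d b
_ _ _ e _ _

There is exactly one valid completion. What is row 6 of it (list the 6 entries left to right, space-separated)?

Row 6, column 2: row 6 has {e} and column 2 has {a, c, d, e, f}, leaving only b.
Row 6, column 3: row 6 has {b, e} and column 3 has {b, c, d, e, f}, leaving only a.
Row 6, column 1: row 6 has {a, b, e} and column 1 has {c, f}, leaving only d.
Row 6, column 5: row 6 has {a, b, d, e} and column 5 has {a, b, d, f}, leaving only c.
Row 6, column 6: row 6 has {a, b, c, d, e} and column 6 has {a, b, c}, leaving only f.
So row 6 reads: d b a e c f.

d b a e c f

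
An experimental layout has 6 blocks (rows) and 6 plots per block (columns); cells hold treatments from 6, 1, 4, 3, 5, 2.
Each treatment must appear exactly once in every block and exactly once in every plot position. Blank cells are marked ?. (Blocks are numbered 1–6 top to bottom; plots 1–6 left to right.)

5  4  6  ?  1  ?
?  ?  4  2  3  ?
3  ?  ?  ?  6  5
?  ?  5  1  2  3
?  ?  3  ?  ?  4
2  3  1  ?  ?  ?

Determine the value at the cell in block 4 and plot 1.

Block 1, plot 4: block 1 has {6, 1, 4, 5} and plot 4 has {1, 2}, leaving only 3.
Block 1, plot 6: block 1 has {6, 1, 4, 3, 5} and plot 6 has {4, 3, 5}, leaving only 2.
Block 3, plot 3: block 3 has {6, 3, 5} and plot 3 has {6, 1, 4, 3, 5}, leaving only 2.
Block 3, plot 2: block 3 has {6, 3, 5, 2} and plot 2 has {4, 3}, leaving only 1.
Block 3, plot 4: block 3 has {6, 1, 3, 5, 2} and plot 4 has {1, 3, 2}, leaving only 4.
Block 4, plot 2: block 4 has {1, 3, 5, 2} and plot 2 has {1, 4, 3}, leaving only 6.
Block 4 already has {6, 1, 3, 5, 2} and plot 1 already has {3, 5, 2}, so block 4, plot 1 must be 4.

4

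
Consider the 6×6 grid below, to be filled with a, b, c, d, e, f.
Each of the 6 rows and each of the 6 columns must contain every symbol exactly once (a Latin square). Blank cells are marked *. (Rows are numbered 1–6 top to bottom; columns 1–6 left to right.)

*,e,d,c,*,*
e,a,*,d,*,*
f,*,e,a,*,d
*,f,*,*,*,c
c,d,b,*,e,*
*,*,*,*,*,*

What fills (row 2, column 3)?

Row 4, column 3: row 4 has {c, f} and column 3 has {b, d, e}, leaving only a.
Row 5, column 4: row 5 has {b, c, d, e} and column 4 has {a, c, d}, leaving only f.
Row 5, column 6: row 5 has {b, c, d, e, f} and column 6 has {c, d}, leaving only a.
Row 2, column 3 is narrowed to {c, f}.
If it were f, then row 4, column 5 would be left with no valid symbol.
So row 2, column 3 must be c.

c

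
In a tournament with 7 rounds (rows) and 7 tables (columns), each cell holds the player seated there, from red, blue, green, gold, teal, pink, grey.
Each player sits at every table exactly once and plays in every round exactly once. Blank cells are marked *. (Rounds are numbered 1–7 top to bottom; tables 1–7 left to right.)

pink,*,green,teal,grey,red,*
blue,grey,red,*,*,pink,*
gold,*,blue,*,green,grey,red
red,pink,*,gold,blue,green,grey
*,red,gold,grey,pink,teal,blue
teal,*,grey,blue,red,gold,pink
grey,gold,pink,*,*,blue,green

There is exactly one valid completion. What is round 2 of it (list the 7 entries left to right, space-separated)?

Round 2, table 4: round 2 has {red, blue, pink, grey} and table 4 has {blue, gold, teal, grey}, leaving only green.
Round 1, table 2: round 1 has {red, green, teal, pink, grey} and table 2 has {red, gold, pink, grey}, leaving only blue.
Round 1, table 7: round 1 has {red, blue, green, teal, pink, grey} and table 7 has {red, blue, green, pink, grey}, leaving only gold.
Round 2, table 7: round 2 has {red, blue, green, pink, grey} and table 7 has {red, blue, green, gold, pink, grey}, leaving only teal.
Round 2, table 5: round 2 has {red, blue, green, teal, pink, grey} and table 5 has {red, blue, green, pink, grey}, leaving only gold.
So round 2 reads: blue grey red green gold pink teal.

blue grey red green gold pink teal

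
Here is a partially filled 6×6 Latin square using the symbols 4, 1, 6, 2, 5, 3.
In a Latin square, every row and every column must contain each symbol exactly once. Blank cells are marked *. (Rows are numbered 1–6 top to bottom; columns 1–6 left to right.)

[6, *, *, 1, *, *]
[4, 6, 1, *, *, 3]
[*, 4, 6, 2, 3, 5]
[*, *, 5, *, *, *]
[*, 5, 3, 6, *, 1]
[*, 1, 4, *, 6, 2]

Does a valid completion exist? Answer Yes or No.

Yes

No row or column among the givens repeats a symbol, and propagating forced cells runs into no contradiction.
One valid completion exists (for instance, 6 3 2 1 5 4 / 4 6 1 5 2 3 / 1 4 6 2 3 5 / 3 2 5 4 1 6 / 2 5 3 6 4 1 / 5 1 4 3 6 2).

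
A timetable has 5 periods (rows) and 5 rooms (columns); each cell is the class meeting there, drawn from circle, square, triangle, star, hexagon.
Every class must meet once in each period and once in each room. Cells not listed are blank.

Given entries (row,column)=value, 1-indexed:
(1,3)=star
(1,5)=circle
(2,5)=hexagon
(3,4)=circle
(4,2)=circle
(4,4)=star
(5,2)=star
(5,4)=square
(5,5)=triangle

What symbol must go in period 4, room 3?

Period 2, room 4: period 2 has {hexagon} and room 4 has {circle, square, star}, leaving only triangle.
Period 1, room 4: period 1 has {circle, star} and room 4 has {circle, square, triangle, star}, leaving only hexagon.
Period 2, room 2: period 2 has {triangle, hexagon} and room 2 has {circle, star}, leaving only square.
Period 1, room 2: period 1 has {circle, star, hexagon} and room 2 has {circle, square, star}, leaving only triangle.
Period 1, room 1: period 1 has {circle, triangle, star, hexagon} and room 1 has {}, leaving only square.
Period 2, room 3: period 2 has {square, triangle, hexagon} and room 3 has {star}, leaving only circle.
Period 2, room 1: period 2 has {circle, square, triangle, hexagon} and room 1 has {square}, leaving only star.
Period 3, room 2: period 3 has {circle} and room 2 has {circle, square, triangle, star}, leaving only hexagon.
Period 3, room 1: period 3 has {circle, hexagon} and room 1 has {square, star}, leaving only triangle.
Period 3, room 3: period 3 has {circle, triangle, hexagon} and room 3 has {circle, star}, leaving only square.
Period 3, room 5: period 3 has {circle, square, triangle, hexagon} and room 5 has {circle, triangle, hexagon}, leaving only star.
Period 4, room 1: period 4 has {circle, star} and room 1 has {square, triangle, star}, leaving only hexagon.
Period 4 already has {circle, star, hexagon} and room 3 already has {circle, square, star}, so period 4, room 3 must be triangle.

triangle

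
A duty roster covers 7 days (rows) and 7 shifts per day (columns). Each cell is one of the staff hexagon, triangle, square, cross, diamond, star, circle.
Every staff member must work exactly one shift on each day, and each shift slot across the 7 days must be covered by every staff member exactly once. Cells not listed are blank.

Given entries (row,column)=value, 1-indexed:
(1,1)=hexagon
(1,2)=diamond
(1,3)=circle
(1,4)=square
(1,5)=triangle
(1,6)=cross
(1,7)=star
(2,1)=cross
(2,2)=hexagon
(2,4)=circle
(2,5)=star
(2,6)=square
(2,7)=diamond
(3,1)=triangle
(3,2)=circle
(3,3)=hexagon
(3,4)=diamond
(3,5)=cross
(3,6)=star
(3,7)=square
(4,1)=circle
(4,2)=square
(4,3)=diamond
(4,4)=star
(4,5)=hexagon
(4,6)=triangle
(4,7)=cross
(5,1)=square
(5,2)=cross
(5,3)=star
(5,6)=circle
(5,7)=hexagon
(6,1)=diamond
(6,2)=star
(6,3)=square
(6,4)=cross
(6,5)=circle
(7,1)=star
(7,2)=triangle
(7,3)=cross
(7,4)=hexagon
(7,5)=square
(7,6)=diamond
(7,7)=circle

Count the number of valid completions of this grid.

1

Day 2, shift 3: eliminating its day and shift leaves {triangle}.
Day 5, shift 4: eliminating its day and shift leaves {triangle}.
Day 5, shift 5: eliminating its day and shift leaves {diamond}.
Day 6, shift 6: eliminating its day and shift leaves {hexagon}.
Day 6, shift 7: eliminating its day and shift leaves {triangle}.
Only one assignment across all blanks avoids any day or shift repeat, giving 1 completion.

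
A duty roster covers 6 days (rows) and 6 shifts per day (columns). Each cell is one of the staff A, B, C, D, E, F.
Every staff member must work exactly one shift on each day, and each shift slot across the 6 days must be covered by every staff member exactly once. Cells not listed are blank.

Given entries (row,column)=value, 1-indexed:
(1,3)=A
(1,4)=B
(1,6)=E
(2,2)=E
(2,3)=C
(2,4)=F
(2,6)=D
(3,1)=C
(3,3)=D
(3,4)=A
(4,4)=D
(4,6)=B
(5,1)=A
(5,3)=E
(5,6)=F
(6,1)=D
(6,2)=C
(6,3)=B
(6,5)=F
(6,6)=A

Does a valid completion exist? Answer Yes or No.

Day 3, shift 6: day 3 together with shift 6 already contain {A, B, C, D, E, F} — every symbol — so nothing can go there. The grid has no valid completion.

No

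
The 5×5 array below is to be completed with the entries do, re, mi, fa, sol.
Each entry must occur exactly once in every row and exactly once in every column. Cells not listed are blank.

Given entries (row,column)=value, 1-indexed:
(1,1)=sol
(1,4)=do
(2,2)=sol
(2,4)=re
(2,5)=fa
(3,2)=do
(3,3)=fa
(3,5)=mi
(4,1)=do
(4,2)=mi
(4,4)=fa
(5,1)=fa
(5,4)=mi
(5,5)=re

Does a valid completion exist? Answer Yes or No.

No

Row 1, column 5: row 1 together with column 5 already contain {do, re, mi, fa, sol} — every symbol — so nothing can go there. The grid has no valid completion.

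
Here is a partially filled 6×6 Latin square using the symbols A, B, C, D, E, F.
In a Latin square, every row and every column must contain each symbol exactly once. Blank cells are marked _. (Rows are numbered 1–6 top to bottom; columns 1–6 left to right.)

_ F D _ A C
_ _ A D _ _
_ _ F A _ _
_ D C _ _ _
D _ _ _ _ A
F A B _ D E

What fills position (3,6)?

Row 5, column 3: row 5 has {A, D} and column 3 has {A, B, C, D, F}, leaving only E.
Row 6, column 4: row 6 has {A, B, D, E, F} and column 4 has {A, D}, leaving only C.
Row 3, column 6 is narrowed to {B, D}.
If it were B, then row 4, column 6 would be left with no valid symbol.
So row 3, column 6 must be D.

D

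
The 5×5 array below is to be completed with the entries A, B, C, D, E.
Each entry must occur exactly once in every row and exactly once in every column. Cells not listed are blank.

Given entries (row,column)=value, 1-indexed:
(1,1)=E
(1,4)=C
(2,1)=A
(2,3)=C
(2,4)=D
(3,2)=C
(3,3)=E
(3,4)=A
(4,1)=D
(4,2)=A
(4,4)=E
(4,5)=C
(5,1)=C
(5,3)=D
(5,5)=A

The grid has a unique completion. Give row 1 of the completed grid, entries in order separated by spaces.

E D A C B

Row 3, column 1: row 3 has {A, C, E} and column 1 has {A, C, D, E}, leaving only B.
Row 3, column 5: row 3 has {A, B, C, E} and column 5 has {A, C}, leaving only D.
Row 1, column 5: row 1 has {C, E} and column 5 has {A, C, D}, leaving only B.
Row 1, column 2: row 1 has {B, C, E} and column 2 has {A, C}, leaving only D.
Row 1, column 3: row 1 has {B, C, D, E} and column 3 has {C, D, E}, leaving only A.
So row 1 reads: E D A C B.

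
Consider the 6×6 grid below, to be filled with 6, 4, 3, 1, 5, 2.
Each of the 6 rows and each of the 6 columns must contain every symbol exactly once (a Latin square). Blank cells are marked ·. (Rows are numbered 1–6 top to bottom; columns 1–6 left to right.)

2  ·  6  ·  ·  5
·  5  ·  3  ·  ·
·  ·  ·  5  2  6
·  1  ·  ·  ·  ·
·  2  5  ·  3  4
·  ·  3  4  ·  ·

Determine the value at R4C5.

5

Row 1, column 4: row 1 has {6, 5, 2} and column 4 has {4, 3, 5}, leaving only 1.
Row 1, column 5: row 1 has {6, 1, 5, 2} and column 5 has {3, 2}, leaving only 4.
Row 1, column 2: row 1 has {6, 4, 1, 5, 2} and column 2 has {1, 5, 2}, leaving only 3.
Row 3, column 2: row 3 has {6, 5, 2} and column 2 has {3, 1, 5, 2}, leaving only 4.
Row 3, column 3: row 3 has {6, 4, 5, 2} and column 3 has {6, 3, 5}, leaving only 1.
Row 3, column 1: row 3 has {6, 4, 1, 5, 2} and column 1 has {2}, leaving only 3.
Row 5, column 4: row 5 has {4, 3, 5, 2} and column 4 has {4, 3, 1, 5}, leaving only 6.
Row 4, column 4: row 4 has {1} and column 4 has {6, 4, 3, 1, 5}, leaving only 2.
Row 4, column 3: row 4 has {1, 2} and column 3 has {6, 3, 1, 5}, leaving only 4.
Row 2, column 3: row 2 has {3, 5} and column 3 has {6, 4, 3, 1, 5}, leaving only 2.
Row 2, column 6: row 2 has {3, 5, 2} and column 6 has {6, 4, 5}, leaving only 1.
Row 2, column 5: row 2 has {3, 1, 5, 2} and column 5 has {4, 3, 2}, leaving only 6.
Row 4 already has {4, 1, 2} and column 5 already has {6, 4, 3, 2}, so row 4, column 5 must be 5.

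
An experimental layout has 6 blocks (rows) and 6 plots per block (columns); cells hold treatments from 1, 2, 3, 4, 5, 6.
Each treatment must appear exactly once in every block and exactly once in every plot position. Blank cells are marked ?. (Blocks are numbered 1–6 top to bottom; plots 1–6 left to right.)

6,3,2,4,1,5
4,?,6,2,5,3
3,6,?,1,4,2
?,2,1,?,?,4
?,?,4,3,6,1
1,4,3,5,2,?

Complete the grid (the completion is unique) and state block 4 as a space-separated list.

Block 4, plot 1: block 4 has {1, 2, 4} and plot 1 has {1, 3, 4, 6}, leaving only 5.
Block 4, plot 4: block 4 has {1, 2, 4, 5} and plot 4 has {1, 2, 3, 4, 5}, leaving only 6.
Block 4, plot 5: block 4 has {1, 2, 4, 5, 6} and plot 5 has {1, 2, 4, 5, 6}, leaving only 3.
So block 4 reads: 5 2 1 6 3 4.

5 2 1 6 3 4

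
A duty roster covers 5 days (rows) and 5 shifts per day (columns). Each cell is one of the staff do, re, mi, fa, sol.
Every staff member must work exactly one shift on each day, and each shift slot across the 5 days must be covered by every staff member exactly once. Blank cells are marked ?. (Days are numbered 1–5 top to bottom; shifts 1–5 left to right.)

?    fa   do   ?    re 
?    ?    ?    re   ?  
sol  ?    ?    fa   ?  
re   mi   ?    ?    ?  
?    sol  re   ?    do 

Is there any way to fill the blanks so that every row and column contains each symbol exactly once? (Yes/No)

Day 1, shift 1: day 1 has {do, re, fa} and shift 1 has {re, sol}, so it must be mi.
Day 1, shift 4: day 1 has {do, re, mi, fa} and shift 4 has {re, fa}, so it must be sol.
Day 2, shift 2: day 2 has {re} and shift 2 has {mi, fa, sol}, so it must be do.
Day 2, shift 1: day 2 has {do, re} and shift 1 has {re, mi, sol}, so it must be fa.
Now day 5, shift 1: day 5 together with shift 1 already contain {do, re, mi, fa, sol} — every symbol — so nothing can go there. The grid has no valid completion.

No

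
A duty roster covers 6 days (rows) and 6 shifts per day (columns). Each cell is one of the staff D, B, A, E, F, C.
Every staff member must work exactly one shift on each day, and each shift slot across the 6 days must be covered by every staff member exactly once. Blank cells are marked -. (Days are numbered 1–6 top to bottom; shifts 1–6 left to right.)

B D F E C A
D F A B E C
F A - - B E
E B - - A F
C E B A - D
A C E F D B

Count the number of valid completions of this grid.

Day 3, shift 3: eliminating its day and shift leaves {D, C}.
Day 3, shift 4: eliminating its day and shift leaves {D, C}.
Day 4, shift 3: eliminating its day and shift leaves {D, C}.
Day 4, shift 4: eliminating its day and shift leaves {D, C}.
Day 5, shift 5: eliminating its day and shift leaves {F}.
Enumerating the assignments across these blanks that avoid any day or shift repeat gives 2 completions.

2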